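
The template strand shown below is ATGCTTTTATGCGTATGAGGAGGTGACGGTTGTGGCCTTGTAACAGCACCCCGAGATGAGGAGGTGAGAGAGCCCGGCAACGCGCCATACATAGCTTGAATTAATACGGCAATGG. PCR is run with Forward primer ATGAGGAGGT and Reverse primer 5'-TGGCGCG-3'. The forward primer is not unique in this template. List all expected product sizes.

The forward primer ATGAGGAGGT matches the top strand at positions 15–24, 56–65.
The reverse primer's reverse complement is CGCGCCA, matching at positions 81–87.
Each forward site pairs with the reverse site to give a product ending at position 87: sizes 73, 32 bp.

73 bp, 32 bp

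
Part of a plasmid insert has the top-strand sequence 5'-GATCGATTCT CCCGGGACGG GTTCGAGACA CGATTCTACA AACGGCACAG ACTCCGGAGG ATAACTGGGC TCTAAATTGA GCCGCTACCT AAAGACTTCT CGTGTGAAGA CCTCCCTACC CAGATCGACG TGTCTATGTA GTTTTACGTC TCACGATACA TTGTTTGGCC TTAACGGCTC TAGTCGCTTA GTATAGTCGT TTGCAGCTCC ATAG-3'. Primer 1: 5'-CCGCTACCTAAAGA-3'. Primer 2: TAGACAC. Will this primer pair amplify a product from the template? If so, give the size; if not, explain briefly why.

Yes — a 55 bp product.

Primer 1 (CCGCTACCTAAAGA) matches the top strand at positions 82–95; it acts as a forward primer.
Primer 2's reverse complement is GTGTCTA, matching the top strand at positions 130–136; it acts as a reverse primer.
The 3' ends face each other across positions 82–136, giving a 55 bp product.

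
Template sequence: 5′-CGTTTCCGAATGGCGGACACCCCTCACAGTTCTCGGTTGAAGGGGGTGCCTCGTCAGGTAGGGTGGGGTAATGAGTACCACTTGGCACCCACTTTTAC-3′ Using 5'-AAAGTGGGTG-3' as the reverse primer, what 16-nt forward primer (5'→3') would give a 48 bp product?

5'-GCCTCGTCAGGTAGGG-3'

The reverse primer's reverse complement CACCCACTTT matches the template at positions 86–95, so the product ends at position 95.
A 48 bp product then starts at position 95 − 48 + 1 = 48.
The forward primer is identical to the top strand there: GCCTCGTCAGGTAGGG.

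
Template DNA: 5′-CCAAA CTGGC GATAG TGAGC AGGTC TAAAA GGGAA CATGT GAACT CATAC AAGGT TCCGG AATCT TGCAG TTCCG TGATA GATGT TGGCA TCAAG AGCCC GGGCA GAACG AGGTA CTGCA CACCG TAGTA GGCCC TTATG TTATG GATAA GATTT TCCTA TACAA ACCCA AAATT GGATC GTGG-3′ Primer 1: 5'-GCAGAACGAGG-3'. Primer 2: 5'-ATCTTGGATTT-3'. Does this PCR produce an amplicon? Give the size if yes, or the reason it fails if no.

Primer 2 (ATCTTGGATTT) does not match the top strand, and its reverse complement AAATCCAAGAT does not match either.
With no annealing site for primer 2, no amplification occurs.

No product — primer 2 has no binding site in the template.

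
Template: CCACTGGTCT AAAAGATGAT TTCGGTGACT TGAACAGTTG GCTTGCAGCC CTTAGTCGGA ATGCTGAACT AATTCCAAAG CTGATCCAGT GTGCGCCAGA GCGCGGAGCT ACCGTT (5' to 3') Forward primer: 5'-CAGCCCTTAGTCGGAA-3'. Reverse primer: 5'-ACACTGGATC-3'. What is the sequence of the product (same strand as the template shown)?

5'-CAGCCCTTAGTCGGAATGCTGAACTAATTCCAAAGCTGATCCAGTGT-3'

Scanning the template, CAGCCCTTAGTCGGAA occurs at positions 46–61; this primer anneals to the bottom strand there with its 3' end pointing downstream.
Reverse complement of the reverse primer: GATCCAGTGT. This occurs on the top strand at positions 83–92.
The product is the template from position 46 through 92 (47 bp).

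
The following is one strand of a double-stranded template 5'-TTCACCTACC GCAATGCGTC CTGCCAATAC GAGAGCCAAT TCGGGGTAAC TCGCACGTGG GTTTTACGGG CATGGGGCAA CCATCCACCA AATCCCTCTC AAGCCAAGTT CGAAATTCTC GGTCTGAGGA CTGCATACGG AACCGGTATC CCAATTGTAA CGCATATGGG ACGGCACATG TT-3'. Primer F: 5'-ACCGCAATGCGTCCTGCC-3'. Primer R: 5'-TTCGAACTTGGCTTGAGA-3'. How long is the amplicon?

107 bp

Scanning the template, ACCGCAATGCGTCCTGCC occurs at positions 8–25; this primer anneals to the bottom strand there with its 3' end pointing downstream.
The reverse primer's reverse complement is TCTCAAGCCAAGTTCGAA, which matches the template at positions 97–114.
Amplicon spans positions 8–114: 107 bp.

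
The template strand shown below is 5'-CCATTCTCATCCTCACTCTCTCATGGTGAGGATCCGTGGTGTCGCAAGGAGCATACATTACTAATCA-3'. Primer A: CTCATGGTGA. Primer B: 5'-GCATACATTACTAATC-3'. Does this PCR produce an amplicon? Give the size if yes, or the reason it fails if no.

Primer A (CTCATGGTGA) matches the top strand at positions 20–29 (3' end points downstream).
Primer B (GCATACATTACTAATC) also matches the top strand directly, at positions 51–66 — its reverse complement GATTAGTAATGTATGC is not present.
Both primers anneal to the bottom strand with 3' ends pointing the same way, so neither can prime synthesis back toward the other.

No product — both primers anneal to the same strand and extend in the same direction.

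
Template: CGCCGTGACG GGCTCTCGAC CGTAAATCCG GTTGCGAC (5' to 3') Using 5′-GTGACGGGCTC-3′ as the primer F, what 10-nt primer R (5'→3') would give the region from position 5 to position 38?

The product's 3' end on the top strand is position 38.
The reverse primer anneals to the top strand over positions 29–38, i.e. to CGGTTGCGAC.
Its sequence written 5'→3' is the reverse complement: GTCGCAACCG.

5'-GTCGCAACCG-3'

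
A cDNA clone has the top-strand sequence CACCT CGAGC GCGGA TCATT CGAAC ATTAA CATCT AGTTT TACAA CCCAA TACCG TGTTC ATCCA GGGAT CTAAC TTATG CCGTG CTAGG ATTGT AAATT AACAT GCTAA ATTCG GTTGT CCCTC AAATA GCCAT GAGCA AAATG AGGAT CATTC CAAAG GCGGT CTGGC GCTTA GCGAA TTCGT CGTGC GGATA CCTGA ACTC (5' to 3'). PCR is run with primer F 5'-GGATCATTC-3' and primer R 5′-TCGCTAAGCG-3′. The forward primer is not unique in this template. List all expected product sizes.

The forward primer GGATCATTC matches the top strand at positions 13–21, 147–155.
The reverse primer's reverse complement is CGCTTAGCGA, matching at positions 170–179.
Each forward site pairs with the reverse site to give a product ending at position 179: sizes 167, 33 bp.

167 bp, 33 bp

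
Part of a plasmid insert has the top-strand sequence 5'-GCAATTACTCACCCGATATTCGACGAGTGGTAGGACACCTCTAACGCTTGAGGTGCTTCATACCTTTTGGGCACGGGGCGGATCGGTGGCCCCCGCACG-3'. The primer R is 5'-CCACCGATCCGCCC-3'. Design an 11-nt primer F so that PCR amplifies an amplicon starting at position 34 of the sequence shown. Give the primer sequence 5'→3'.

5'-GACACCTCTAA-3'

The reverse primer's reverse complement GGGCGGATCGGTGG matches the template at positions 76–89; the product starts at position 34.
The forward primer is identical to the top strand over positions 34–44: GACACCTCTAA.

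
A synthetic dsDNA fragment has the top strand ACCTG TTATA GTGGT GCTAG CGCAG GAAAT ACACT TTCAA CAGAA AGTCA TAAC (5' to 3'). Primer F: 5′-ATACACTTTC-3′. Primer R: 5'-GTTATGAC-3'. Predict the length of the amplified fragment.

26 bp

The forward primer matches the template at positions 29–38.
Taking the reverse complement of GTTATGAC gives GTCATAAC, found at positions 47–54 on the template; the primer anneals here to the top strand with its 3' end pointing upstream.
Product length = (reverse-primer end) − (forward-primer start) + 1 = 54 − 29 + 1 = 26 bp.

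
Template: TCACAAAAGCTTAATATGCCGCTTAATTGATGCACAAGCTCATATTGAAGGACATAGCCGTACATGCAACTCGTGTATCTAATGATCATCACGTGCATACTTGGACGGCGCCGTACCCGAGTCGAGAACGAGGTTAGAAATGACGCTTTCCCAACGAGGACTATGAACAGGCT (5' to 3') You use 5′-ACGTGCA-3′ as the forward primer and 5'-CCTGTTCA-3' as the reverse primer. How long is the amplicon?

Scanning the template, ACGTGCA occurs at positions 91–97; this primer anneals to the bottom strand there with its 3' end pointing downstream.
The reverse primer's reverse complement is TGAACAGG, which matches the template at positions 164–171.
Product length = (reverse-primer end) − (forward-primer start) + 1 = 171 − 91 + 1 = 81 bp.

81 bp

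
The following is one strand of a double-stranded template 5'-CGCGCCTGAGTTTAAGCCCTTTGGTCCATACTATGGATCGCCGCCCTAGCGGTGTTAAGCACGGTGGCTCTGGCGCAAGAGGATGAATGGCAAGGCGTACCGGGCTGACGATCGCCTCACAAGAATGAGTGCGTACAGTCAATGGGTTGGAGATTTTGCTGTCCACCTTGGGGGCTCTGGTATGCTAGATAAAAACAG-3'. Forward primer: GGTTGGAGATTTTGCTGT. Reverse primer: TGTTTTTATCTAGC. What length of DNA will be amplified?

53 bp

Forward primer GGTTGGAGATTTTGCTGT is found on the top strand at positions 145–162.
The reverse primer's reverse complement is GCTAGATAAAAACA, which matches the template at positions 184–197.
Amplicon spans positions 145–197: 53 bp.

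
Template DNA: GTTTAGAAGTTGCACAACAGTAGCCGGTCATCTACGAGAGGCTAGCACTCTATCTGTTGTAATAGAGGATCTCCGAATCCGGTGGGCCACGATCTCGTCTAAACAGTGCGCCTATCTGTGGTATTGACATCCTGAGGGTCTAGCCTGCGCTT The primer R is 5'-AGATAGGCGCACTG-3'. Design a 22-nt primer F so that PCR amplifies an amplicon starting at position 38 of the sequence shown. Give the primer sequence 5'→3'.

The reverse primer's reverse complement CAGTGCGCCTATCT matches the template at positions 104–117; the product starts at position 38.
The forward primer is identical to the top strand over positions 38–59: GAGGCTAGCACTCTATCTGTTG.

5'-GAGGCTAGCACTCTATCTGTTG-3'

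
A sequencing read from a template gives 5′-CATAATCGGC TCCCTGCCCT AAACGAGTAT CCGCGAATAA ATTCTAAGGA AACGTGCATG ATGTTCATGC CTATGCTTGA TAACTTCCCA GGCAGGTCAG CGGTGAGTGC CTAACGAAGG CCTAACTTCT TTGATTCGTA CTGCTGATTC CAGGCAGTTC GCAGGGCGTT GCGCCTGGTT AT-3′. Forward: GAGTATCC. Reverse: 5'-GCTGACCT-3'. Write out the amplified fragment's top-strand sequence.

The forward primer matches the template at positions 25–32.
The reverse primer's reverse complement is AGGTCAGC, which matches the template at positions 94–101.
The product is the template from position 25 through 101 (77 bp).

5'-GAGTATCCGCGAATAAATTCTAAGGAAACGTGCATGATGTTCATGCCTATGCTTGATAACTTCCCAGGCAGGTCAGC-3'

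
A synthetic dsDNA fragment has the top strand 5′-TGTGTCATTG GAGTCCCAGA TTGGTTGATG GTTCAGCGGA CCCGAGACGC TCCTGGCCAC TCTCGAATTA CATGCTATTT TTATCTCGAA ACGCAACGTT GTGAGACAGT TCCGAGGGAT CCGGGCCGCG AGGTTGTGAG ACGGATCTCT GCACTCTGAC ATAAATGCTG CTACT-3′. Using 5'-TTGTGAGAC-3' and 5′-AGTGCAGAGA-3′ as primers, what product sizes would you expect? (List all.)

The forward primer TTGTGAGAC matches the top strand at positions 99–107, 134–142.
The reverse primer's reverse complement is TCTCTGCACT, matching at positions 146–155.
Each forward site pairs with the reverse site to give a product ending at position 155: sizes 57, 22 bp.

57 bp, 22 bp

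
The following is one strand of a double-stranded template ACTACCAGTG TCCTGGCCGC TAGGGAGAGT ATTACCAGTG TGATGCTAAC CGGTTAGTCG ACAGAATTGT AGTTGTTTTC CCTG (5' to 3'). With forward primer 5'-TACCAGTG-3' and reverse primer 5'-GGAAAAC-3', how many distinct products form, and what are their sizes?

The forward primer TACCAGTG matches the top strand at positions 3–10, 33–40.
The reverse primer's reverse complement is GTTTTCC, matching at positions 75–81.
Each forward site pairs with the reverse site to give a product ending at position 81: sizes 79, 49 bp.

Two products: 79 bp, 49 bp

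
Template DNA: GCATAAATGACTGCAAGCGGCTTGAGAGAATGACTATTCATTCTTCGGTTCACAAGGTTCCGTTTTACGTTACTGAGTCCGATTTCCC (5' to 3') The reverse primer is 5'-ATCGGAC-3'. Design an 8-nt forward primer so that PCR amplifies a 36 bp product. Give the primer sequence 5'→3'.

5'-GTTCACAA-3'

The reverse primer's reverse complement GTCCGAT matches the template at positions 77–83, so the product ends at position 83.
A 36 bp product then starts at position 83 − 36 + 1 = 48.
The forward primer is identical to the top strand there: GTTCACAA.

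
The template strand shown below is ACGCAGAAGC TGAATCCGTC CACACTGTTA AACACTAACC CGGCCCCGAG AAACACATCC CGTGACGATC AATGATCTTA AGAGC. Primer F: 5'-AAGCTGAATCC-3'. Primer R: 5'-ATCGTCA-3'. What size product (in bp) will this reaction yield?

The forward primer matches the template at positions 7–17.
Reverse complement of the reverse primer: TGACGAT. This occurs on the top strand at positions 63–69.
The product runs from position 7 to position 69, so its length is 69 − 7 + 1 = 63 bp.

63 bp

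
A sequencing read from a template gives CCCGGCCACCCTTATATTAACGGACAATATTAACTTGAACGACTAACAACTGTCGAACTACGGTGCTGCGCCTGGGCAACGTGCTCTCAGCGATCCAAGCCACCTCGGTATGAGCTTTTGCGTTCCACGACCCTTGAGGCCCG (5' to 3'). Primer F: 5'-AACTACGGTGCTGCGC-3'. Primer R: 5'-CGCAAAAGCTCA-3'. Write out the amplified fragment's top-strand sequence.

Forward primer AACTACGGTGCTGCGC is found on the top strand at positions 56–71.
Reverse complement of the reverse primer: TGAGCTTTTGCG. This occurs on the top strand at positions 111–122.
The product is the template from position 56 through 122 (67 bp).

5'-AACTACGGTGCTGCGCCTGGGCAACGTGCTCTCAGCGATCCAAGCCACCTCGGTATGAGCTTTTGCG-3'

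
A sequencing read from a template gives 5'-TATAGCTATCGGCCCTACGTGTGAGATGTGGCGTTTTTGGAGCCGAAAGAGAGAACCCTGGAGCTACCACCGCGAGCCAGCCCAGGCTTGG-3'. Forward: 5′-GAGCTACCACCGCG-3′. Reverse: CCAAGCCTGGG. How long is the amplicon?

31 bp

Forward primer GAGCTACCACCGCG is found on the top strand at positions 61–74.
Taking the reverse complement of CCAAGCCTGGG gives CCCAGGCTTGG, found at positions 81–91 on the template; the primer anneals here to the top strand with its 3' end pointing upstream.
Amplicon spans positions 61–91: 31 bp.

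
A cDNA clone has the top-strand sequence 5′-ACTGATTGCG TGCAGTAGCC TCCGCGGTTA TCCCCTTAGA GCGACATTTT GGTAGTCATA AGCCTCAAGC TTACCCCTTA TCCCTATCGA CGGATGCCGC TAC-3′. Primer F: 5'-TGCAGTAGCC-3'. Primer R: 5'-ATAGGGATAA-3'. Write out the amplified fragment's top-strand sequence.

Scanning the template, TGCAGTAGCC occurs at positions 11–20; this primer anneals to the bottom strand there with its 3' end pointing downstream.
Reverse complement of the reverse primer: TTATCCCTAT. This occurs on the top strand at positions 78–87.
The product is the template from position 11 through 87 (77 bp).

5'-TGCAGTAGCCTCCGCGGTTATCCCCTTAGAGCGACATTTTGGTAGTCATAAGCCTCAAGCTTACCCCTTATCCCTAT-3'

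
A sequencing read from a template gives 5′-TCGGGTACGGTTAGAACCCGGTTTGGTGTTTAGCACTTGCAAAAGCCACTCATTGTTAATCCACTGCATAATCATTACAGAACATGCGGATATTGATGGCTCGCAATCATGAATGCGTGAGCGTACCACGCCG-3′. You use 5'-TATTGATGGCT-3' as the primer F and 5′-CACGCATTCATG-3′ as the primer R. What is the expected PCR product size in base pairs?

29 bp

Scanning the template, TATTGATGGCT occurs at positions 91–101; this primer anneals to the bottom strand there with its 3' end pointing downstream.
The reverse primer's reverse complement is CATGAATGCGTG, which matches the template at positions 108–119.
Amplicon spans positions 91–119: 29 bp.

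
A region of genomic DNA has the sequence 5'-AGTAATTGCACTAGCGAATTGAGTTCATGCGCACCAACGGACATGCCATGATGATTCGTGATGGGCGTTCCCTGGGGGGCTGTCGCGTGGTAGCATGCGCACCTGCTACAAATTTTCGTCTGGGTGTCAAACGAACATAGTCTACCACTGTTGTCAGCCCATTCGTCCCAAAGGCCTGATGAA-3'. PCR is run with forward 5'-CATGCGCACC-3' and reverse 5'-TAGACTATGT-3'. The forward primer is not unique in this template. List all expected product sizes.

119 bp, 51 bp

The forward primer CATGCGCACC matches the top strand at positions 26–35, 94–103.
The reverse primer's reverse complement is ACATAGTCTA, matching at positions 135–144.
Each forward site pairs with the reverse site to give a product ending at position 144: sizes 119, 51 bp.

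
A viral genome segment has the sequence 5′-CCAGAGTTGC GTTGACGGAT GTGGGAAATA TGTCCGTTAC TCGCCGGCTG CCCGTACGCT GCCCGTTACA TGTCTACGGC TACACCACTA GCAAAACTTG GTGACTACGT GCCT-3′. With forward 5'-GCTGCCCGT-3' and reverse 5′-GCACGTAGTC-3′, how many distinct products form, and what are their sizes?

The forward primer GCTGCCCGT matches the top strand at positions 47–55, 58–66.
The reverse primer's reverse complement is GACTACGTGC, matching at positions 103–112.
Each forward site pairs with the reverse site to give a product ending at position 112: sizes 66, 55 bp.

Two products: 66 bp, 55 bp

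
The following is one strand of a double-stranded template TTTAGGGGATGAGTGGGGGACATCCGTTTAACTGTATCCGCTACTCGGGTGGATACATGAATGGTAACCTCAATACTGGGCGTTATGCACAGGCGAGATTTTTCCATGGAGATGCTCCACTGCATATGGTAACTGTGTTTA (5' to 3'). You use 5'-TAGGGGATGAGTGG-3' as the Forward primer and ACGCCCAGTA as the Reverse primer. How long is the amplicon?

81 bp

Forward primer TAGGGGATGAGTGG is found on the top strand at positions 3–16.
Reverse complement of the reverse primer: TACTGGGCGT. This occurs on the top strand at positions 74–83.
Product length = (reverse-primer end) − (forward-primer start) + 1 = 83 − 3 + 1 = 81 bp.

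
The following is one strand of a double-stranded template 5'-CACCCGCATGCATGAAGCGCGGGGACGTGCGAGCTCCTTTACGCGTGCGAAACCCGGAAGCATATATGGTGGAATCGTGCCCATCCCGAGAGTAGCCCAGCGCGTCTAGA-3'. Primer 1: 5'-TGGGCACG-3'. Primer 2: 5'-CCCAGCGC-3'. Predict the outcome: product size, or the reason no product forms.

Primer 1 (TGGGCACG) has reverse complement CGTGCCCA, which matches the top strand at positions 76–83; primer 1 anneals to the top strand there with its 3' end pointing upstream toward position 76.
Primer 2 (CCCAGCGC) matches the top strand directly at positions 96–103; it anneals to the bottom strand with its 3' end pointing downstream toward position 103.
The 3' ends diverge (primer 1 extends toward position 1, primer 2 toward position 110), so the primers never converge on a shared product.

No product — the primers' 3' ends point away from each other.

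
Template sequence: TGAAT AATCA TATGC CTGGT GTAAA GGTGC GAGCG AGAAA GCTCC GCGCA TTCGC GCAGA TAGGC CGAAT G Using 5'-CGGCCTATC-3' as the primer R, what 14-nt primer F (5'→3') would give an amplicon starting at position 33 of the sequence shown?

5'-GCGAGAAAGCTCCG-3'

The reverse primer's reverse complement GATAGGCCG matches the template at positions 59–67; the product starts at position 33.
The forward primer is identical to the top strand over positions 33–46: GCGAGAAAGCTCCG.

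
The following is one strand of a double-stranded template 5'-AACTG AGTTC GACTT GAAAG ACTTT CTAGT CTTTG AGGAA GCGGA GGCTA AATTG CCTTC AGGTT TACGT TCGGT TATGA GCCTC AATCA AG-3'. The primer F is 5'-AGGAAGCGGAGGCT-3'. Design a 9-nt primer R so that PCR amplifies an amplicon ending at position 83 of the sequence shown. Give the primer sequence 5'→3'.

The forward primer binds at positions 36–49; the product's 3' end on the top strand is position 83.
The reverse primer anneals to the top strand over positions 75–83, i.e. to TTATGAGCC.
Its sequence written 5'→3' is the reverse complement: GGCTCATAA.

5'-GGCTCATAA-3'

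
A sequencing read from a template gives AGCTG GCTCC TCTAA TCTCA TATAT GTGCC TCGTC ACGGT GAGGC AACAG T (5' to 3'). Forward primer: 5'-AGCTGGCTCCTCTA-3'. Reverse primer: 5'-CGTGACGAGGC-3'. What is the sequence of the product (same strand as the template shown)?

Forward primer AGCTGGCTCCTCTA is found on the top strand at positions 1–14.
The reverse primer's reverse complement is GCCTCGTCACG, which matches the template at positions 28–38.
The product is the template from position 1 through 38 (38 bp).

5'-AGCTGGCTCCTCTAATCTCATATATGTGCCTCGTCACG-3'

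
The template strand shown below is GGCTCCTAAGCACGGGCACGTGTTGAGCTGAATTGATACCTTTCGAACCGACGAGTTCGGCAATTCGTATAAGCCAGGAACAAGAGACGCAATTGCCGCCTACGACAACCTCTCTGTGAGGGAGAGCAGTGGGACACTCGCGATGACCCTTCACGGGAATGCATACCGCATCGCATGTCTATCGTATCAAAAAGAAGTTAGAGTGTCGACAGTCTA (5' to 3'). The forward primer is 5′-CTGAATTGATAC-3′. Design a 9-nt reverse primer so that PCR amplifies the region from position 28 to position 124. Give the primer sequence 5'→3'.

The product's 3' end on the top strand is position 124.
The reverse primer anneals to the top strand over positions 116–124, i.e. to GTGAGGGAG.
Its sequence written 5'→3' is the reverse complement: CTCCCTCAC.

5'-CTCCCTCAC-3'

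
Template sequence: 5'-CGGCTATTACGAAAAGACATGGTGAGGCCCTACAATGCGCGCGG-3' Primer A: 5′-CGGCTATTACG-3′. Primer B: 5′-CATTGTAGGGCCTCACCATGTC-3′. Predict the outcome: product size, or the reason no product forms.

Primer A (CGGCTATTACG) matches the top strand at positions 1–11; it acts as a forward primer.
Primer B's reverse complement is GACATGGTGAGGCCCTACAATG, matching the top strand at positions 16–37; it acts as a reverse primer.
The 3' ends face each other across positions 1–37, giving a 37 bp product.

Yes — a 37 bp product.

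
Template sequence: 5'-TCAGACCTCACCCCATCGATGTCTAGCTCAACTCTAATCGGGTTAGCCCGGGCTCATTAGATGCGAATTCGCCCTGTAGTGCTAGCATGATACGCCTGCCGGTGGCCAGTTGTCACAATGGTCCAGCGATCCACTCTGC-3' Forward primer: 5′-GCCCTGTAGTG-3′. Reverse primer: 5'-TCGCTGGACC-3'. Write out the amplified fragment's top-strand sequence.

Forward primer GCCCTGTAGTG is found on the top strand at positions 71–81.
Reverse complement of the reverse primer: GGTCCAGCGA. This occurs on the top strand at positions 120–129.
The product is the template from position 71 through 129 (59 bp).

5'-GCCCTGTAGTGCTAGCATGATACGCCTGCCGGTGGCCAGTTGTCACAATGGTCCAGCGA-3'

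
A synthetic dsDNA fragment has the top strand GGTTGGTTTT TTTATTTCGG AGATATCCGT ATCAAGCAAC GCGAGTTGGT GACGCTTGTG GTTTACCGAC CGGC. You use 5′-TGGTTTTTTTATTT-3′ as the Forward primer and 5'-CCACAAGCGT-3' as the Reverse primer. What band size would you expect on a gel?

Forward primer TGGTTTTTTTATTT is found on the top strand at positions 4–17.
The reverse primer's reverse complement is ACGCTTGTGG, which matches the template at positions 52–61.
Product length = (reverse-primer end) − (forward-primer start) + 1 = 61 − 4 + 1 = 58 bp.

58 bp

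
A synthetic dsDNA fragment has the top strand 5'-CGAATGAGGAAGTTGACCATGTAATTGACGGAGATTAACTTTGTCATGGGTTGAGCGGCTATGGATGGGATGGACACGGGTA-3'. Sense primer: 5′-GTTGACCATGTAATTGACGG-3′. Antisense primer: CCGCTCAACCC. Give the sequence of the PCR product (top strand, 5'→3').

5'-GTTGACCATGTAATTGACGGAGATTAACTTTGTCATGGGTTGAGCGG-3'

Scanning the template, GTTGACCATGTAATTGACGG occurs at positions 12–31; this primer anneals to the bottom strand there with its 3' end pointing downstream.
Reverse complement of the reverse primer: GGGTTGAGCGG. This occurs on the top strand at positions 48–58.
The product is the template from position 12 through 58 (47 bp).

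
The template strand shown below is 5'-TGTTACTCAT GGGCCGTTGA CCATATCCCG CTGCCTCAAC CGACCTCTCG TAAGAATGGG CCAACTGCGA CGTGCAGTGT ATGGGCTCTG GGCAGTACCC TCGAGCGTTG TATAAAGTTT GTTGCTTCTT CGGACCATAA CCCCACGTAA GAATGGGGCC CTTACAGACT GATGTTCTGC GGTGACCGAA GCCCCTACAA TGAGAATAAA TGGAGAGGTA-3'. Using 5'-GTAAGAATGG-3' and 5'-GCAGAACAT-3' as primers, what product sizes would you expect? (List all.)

131 bp, 34 bp

The forward primer GTAAGAATGG matches the top strand at positions 50–59, 147–156.
The reverse primer's reverse complement is ATGTTCTGC, matching at positions 172–180.
Each forward site pairs with the reverse site to give a product ending at position 180: sizes 131, 34 bp.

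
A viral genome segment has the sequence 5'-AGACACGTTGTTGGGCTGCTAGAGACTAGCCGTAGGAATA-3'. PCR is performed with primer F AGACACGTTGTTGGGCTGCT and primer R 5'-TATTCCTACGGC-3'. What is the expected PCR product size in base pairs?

Forward primer AGACACGTTGTTGGGCTGCT is found on the top strand at positions 1–20.
Reverse complement of the reverse primer: GCCGTAGGAATA. This occurs on the top strand at positions 29–40.
Product length = (reverse-primer end) − (forward-primer start) + 1 = 40 − 1 + 1 = 40 bp.

40 bp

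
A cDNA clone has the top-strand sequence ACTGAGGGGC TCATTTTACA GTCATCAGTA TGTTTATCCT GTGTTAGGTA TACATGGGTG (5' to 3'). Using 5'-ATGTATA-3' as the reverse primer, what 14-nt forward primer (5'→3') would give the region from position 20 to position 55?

5'-AGTCATCAGTATGT-3'

The reverse primer's reverse complement TATACAT matches the template at positions 49–55; the product starts at position 20.
The forward primer is identical to the top strand over positions 20–33: AGTCATCAGTATGT.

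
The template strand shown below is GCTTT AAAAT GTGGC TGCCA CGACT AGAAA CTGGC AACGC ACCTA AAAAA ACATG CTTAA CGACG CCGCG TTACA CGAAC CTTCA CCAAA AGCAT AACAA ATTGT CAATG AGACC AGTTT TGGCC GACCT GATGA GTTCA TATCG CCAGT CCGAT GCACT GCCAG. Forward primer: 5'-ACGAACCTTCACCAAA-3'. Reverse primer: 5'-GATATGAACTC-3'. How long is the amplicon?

Scanning the template, ACGAACCTTCACCAAA occurs at positions 75–90; this primer anneals to the bottom strand there with its 3' end pointing downstream.
Taking the reverse complement of GATATGAACTC gives GAGTTCATATC, found at positions 134–144 on the template; the primer anneals here to the top strand with its 3' end pointing upstream.
Product length = (reverse-primer end) − (forward-primer start) + 1 = 144 − 75 + 1 = 70 bp.

70 bp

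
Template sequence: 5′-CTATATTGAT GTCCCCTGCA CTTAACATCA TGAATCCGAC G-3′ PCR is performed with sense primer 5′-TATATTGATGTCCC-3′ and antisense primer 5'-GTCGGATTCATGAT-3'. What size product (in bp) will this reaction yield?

39 bp

Scanning the template, TATATTGATGTCCC occurs at positions 2–15; this primer anneals to the bottom strand there with its 3' end pointing downstream.
Taking the reverse complement of GTCGGATTCATGAT gives ATCATGAATCCGAC, found at positions 27–40 on the template; the primer anneals here to the top strand with its 3' end pointing upstream.
Product length = (reverse-primer end) − (forward-primer start) + 1 = 40 − 2 + 1 = 39 bp.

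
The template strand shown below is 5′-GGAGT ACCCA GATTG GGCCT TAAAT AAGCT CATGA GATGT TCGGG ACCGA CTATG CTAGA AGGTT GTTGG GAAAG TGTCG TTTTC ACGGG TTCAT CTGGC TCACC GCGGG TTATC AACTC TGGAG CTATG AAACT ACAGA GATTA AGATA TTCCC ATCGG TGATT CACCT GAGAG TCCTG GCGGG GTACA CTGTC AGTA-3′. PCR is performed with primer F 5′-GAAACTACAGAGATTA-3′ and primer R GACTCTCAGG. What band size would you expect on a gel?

Scanning the template, GAAACTACAGAGATTA occurs at positions 130–145; this primer anneals to the bottom strand there with its 3' end pointing downstream.
Taking the reverse complement of GACTCTCAGG gives CCTGAGAGTC, found at positions 168–177 on the template; the primer anneals here to the top strand with its 3' end pointing upstream.
Product length = (reverse-primer end) − (forward-primer start) + 1 = 177 − 130 + 1 = 48 bp.

48 bp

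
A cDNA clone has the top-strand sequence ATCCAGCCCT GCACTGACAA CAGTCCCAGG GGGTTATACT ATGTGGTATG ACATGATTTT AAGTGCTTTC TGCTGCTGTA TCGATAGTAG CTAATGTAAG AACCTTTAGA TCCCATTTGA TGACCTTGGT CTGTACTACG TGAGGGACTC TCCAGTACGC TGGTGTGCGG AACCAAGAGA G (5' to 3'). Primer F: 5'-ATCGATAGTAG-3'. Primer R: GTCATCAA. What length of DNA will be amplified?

45 bp

Scanning the template, ATCGATAGTAG occurs at positions 80–90; this primer anneals to the bottom strand there with its 3' end pointing downstream.
Taking the reverse complement of GTCATCAA gives TTGATGAC, found at positions 117–124 on the template; the primer anneals here to the top strand with its 3' end pointing upstream.
Amplicon spans positions 80–124: 45 bp.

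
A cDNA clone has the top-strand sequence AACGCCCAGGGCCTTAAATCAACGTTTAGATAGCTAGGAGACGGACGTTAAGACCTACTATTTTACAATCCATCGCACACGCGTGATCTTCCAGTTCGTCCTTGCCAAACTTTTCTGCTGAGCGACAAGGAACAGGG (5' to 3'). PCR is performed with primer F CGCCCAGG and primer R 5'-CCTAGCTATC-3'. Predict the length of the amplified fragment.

36 bp

Scanning the template, CGCCCAGG occurs at positions 3–10; this primer anneals to the bottom strand there with its 3' end pointing downstream.
Taking the reverse complement of CCTAGCTATC gives GATAGCTAGG, found at positions 29–38 on the template; the primer anneals here to the top strand with its 3' end pointing upstream.
The product runs from position 3 to position 38, so its length is 38 − 3 + 1 = 36 bp.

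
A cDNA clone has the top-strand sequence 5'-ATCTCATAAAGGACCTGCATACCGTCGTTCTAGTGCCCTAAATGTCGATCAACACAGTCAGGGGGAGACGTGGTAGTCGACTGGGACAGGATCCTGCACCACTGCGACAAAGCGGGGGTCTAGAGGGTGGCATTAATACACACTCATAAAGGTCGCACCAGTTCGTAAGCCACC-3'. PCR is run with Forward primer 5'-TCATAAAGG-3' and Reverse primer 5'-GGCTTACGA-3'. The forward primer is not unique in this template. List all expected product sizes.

168 bp, 28 bp

The forward primer TCATAAAGG matches the top strand at positions 4–12, 144–152.
The reverse primer's reverse complement is TCGTAAGCC, matching at positions 163–171.
Each forward site pairs with the reverse site to give a product ending at position 171: sizes 168, 28 bp.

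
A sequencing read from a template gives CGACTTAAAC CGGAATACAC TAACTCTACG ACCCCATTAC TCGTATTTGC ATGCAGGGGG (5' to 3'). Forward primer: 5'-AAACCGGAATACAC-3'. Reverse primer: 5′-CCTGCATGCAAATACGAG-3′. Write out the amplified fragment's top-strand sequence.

5'-AAACCGGAATACACTAACTCTACGACCCCATTACTCGTATTTGCATGCAGG-3'

The forward primer matches the template at positions 7–20.
Taking the reverse complement of CCTGCATGCAAATACGAG gives CTCGTATTTGCATGCAGG, found at positions 40–57 on the template; the primer anneals here to the top strand with its 3' end pointing upstream.
The product is the template from position 7 through 57 (51 bp).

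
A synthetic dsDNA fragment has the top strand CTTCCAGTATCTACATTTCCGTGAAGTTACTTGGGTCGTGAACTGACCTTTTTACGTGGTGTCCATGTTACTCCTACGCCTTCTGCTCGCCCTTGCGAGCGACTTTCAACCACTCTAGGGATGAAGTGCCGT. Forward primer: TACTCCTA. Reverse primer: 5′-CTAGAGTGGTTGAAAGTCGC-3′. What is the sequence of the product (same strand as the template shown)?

5'-TACTCCTACGCCTTCTGCTCGCCCTTGCGAGCGACTTTCAACCACTCTAG-3'

The forward primer matches the template at positions 69–76.
Taking the reverse complement of CTAGAGTGGTTGAAAGTCGC gives GCGACTTTCAACCACTCTAG, found at positions 99–118 on the template; the primer anneals here to the top strand with its 3' end pointing upstream.
The product is the template from position 69 through 118 (50 bp).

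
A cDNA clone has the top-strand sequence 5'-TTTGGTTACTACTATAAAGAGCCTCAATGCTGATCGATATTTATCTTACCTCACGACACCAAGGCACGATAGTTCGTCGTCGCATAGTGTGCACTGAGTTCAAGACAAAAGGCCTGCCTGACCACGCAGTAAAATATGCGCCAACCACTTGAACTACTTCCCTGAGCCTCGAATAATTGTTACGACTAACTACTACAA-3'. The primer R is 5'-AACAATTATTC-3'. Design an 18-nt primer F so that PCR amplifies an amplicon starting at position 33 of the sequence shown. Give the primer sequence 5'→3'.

5'-ATCGATATTTATCTTACC-3'

The reverse primer's reverse complement GAATAATTGTT matches the template at positions 171–181; the product starts at position 33.
The forward primer is identical to the top strand over positions 33–50: ATCGATATTTATCTTACC.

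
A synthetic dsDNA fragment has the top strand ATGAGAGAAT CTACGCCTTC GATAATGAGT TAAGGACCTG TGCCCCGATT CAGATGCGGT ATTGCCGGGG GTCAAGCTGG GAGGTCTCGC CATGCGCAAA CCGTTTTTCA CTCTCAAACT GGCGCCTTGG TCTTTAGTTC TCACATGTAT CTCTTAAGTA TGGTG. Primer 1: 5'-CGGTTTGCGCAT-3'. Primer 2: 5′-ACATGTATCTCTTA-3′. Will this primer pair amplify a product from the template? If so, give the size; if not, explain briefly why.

Primer 1 (CGGTTTGCGCAT) has reverse complement ATGCGCAAACCG, which matches the top strand at positions 92–103; primer 1 anneals to the top strand there with its 3' end pointing upstream toward position 92.
Primer 2 (ACATGTATCTCTTA) matches the top strand directly at positions 143–156; it anneals to the bottom strand with its 3' end pointing downstream toward position 156.
The 3' ends diverge (primer 1 extends toward position 1, primer 2 toward position 165), so the primers never converge on a shared product.

No product — the primers' 3' ends point away from each other.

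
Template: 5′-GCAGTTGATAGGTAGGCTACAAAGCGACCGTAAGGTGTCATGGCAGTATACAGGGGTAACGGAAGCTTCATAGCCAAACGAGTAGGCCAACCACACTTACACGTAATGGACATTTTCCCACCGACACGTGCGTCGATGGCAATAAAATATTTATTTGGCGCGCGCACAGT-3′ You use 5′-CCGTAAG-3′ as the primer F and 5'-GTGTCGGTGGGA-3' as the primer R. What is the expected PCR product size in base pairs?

Scanning the template, CCGTAAG occurs at positions 28–34; this primer anneals to the bottom strand there with its 3' end pointing downstream.
The reverse primer's reverse complement is TCCCACCGACAC, which matches the template at positions 116–127.
The product runs from position 28 to position 127, so its length is 127 − 28 + 1 = 100 bp.

100 bp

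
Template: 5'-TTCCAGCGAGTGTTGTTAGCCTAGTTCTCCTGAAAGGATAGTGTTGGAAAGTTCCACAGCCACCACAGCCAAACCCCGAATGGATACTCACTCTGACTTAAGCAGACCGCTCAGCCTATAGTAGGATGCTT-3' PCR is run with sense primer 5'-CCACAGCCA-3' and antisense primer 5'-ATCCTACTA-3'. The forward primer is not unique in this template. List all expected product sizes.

74 bp, 65 bp

The forward primer CCACAGCCA matches the top strand at positions 54–62, 63–71.
The reverse primer's reverse complement is TAGTAGGAT, matching at positions 119–127.
Each forward site pairs with the reverse site to give a product ending at position 127: sizes 74, 65 bp.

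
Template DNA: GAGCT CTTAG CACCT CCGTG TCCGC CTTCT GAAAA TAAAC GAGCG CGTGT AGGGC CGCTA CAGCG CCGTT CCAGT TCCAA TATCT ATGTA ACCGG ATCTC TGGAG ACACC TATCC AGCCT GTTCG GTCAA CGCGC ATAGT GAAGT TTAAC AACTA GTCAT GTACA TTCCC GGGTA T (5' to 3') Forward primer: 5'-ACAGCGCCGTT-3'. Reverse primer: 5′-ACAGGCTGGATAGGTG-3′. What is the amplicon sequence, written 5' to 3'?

Forward primer ACAGCGCCGTT is found on the top strand at positions 60–70.
The reverse primer's reverse complement is CACCTATCCAGCCTGT, which matches the template at positions 107–122.
The product is the template from position 60 through 122 (63 bp).

5'-ACAGCGCCGTTCCAGTTCCAATATCTATGTAACCGGATCTCTGGAGACACCTATCCAGCCTGT-3'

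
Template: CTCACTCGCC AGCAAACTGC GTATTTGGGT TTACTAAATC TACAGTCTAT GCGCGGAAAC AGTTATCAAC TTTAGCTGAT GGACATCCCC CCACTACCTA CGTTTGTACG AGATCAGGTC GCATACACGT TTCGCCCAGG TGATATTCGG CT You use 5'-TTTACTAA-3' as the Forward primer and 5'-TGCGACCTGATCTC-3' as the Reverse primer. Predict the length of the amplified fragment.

94 bp

Forward primer TTTACTAA is found on the top strand at positions 30–37.
Taking the reverse complement of TGCGACCTGATCTC gives GAGATCAGGTCGCA, found at positions 110–123 on the template; the primer anneals here to the top strand with its 3' end pointing upstream.
The product runs from position 30 to position 123, so its length is 123 − 30 + 1 = 94 bp.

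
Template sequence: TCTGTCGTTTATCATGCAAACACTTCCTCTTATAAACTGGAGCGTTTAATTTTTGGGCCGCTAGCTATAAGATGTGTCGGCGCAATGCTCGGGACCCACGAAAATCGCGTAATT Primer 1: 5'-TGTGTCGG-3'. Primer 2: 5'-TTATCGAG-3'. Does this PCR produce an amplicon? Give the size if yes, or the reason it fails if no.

No product — primer 2 has no binding site in the template.

Primer 2 (TTATCGAG) does not match the top strand, and its reverse complement CTCGATAA does not match either.
With no annealing site for primer 2, no amplification occurs.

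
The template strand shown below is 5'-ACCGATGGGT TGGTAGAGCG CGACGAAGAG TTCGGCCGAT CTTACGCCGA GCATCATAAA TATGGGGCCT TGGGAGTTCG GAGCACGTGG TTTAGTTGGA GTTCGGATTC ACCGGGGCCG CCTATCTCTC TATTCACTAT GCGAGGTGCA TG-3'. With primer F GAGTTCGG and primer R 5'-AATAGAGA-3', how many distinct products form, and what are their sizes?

Three products: 107 bp, 61 bp, 36 bp

The forward primer GAGTTCGG matches the top strand at positions 28–35, 74–81, 99–106.
The reverse primer's reverse complement is TCTCTATT, matching at positions 127–134.
Each forward site pairs with the reverse site to give a product ending at position 134: sizes 107, 61, 36 bp.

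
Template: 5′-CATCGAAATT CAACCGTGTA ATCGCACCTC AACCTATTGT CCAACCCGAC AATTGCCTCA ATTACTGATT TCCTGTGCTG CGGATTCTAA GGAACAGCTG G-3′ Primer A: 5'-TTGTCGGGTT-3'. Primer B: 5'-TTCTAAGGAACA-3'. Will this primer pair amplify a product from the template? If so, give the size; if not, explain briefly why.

Primer A (TTGTCGGGTT) has reverse complement AACCCGACAA, which matches the top strand at positions 43–52; primer A anneals to the top strand there with its 3' end pointing upstream toward position 43.
Primer B (TTCTAAGGAACA) matches the top strand directly at positions 85–96; it anneals to the bottom strand with its 3' end pointing downstream toward position 96.
The 3' ends diverge (primer A extends toward position 1, primer B toward position 101), so the primers never converge on a shared product.

No product — the primers' 3' ends point away from each other.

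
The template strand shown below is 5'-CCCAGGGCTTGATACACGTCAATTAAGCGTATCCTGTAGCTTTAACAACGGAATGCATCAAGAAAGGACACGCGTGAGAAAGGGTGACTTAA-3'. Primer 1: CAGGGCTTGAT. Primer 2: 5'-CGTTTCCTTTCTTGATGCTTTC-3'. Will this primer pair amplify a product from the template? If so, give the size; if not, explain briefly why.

No product — primer 2 has no binding site in the template.

Primer 2 (CGTTTCCTTTCTTGATGCTTTC) does not match the top strand, and its reverse complement GAAAGCATCAAGAAAGGAAACG does not match either.
With no annealing site for primer 2, no amplification occurs.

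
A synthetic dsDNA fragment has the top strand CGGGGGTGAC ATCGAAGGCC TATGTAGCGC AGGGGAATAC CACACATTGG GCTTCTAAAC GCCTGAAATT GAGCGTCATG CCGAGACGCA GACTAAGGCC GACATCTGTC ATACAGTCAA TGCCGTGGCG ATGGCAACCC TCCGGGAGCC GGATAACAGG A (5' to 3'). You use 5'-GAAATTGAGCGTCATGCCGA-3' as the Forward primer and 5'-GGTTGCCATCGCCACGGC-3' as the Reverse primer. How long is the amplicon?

The forward primer matches the template at positions 65–84.
The reverse primer's reverse complement is GCCGTGGCGATGGCAACC, which matches the template at positions 122–139.
The product runs from position 65 to position 139, so its length is 139 − 65 + 1 = 75 bp.

75 bp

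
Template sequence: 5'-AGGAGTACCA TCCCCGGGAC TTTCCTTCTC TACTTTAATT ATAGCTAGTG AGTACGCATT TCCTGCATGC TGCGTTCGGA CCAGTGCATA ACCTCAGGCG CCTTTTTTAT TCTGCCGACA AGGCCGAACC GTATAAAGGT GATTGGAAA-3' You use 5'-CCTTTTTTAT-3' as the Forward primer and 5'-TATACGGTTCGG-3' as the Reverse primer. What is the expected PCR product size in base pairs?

Forward primer CCTTTTTTAT is found on the top strand at positions 101–110.
The reverse primer's reverse complement is CCGAACCGTATA, which matches the template at positions 124–135.
Product length = (reverse-primer end) − (forward-primer start) + 1 = 135 − 101 + 1 = 35 bp.

35 bp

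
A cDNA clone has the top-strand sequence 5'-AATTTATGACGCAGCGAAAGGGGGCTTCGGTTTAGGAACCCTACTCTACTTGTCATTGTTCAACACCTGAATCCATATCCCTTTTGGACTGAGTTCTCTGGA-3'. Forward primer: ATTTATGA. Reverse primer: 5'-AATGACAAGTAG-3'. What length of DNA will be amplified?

The forward primer matches the template at positions 2–9.
The reverse primer's reverse complement is CTACTTGTCATT, which matches the template at positions 46–57.
The product runs from position 2 to position 57, so its length is 57 − 2 + 1 = 56 bp.

56 bp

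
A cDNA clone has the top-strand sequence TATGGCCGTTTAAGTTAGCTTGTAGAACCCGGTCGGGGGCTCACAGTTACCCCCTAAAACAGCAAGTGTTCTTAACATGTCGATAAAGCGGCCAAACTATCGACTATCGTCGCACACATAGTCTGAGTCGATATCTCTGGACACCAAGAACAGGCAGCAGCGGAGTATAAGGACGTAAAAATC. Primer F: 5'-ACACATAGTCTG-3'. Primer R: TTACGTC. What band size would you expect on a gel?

Forward primer ACACATAGTCTG is found on the top strand at positions 114–125.
Taking the reverse complement of TTACGTC gives GACGTAA, found at positions 172–178 on the template; the primer anneals here to the top strand with its 3' end pointing upstream.
Product length = (reverse-primer end) − (forward-primer start) + 1 = 178 − 114 + 1 = 65 bp.

65 bp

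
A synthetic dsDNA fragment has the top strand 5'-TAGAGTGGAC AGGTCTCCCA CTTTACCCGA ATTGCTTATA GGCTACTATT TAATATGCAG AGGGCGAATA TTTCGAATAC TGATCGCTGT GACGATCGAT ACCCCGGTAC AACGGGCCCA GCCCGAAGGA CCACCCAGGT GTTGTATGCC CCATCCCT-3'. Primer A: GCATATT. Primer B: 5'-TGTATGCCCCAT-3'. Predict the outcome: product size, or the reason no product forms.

Primer A (GCATATT) has reverse complement AATATGC, which matches the top strand at positions 52–58; primer A anneals to the top strand there with its 3' end pointing upstream toward position 52.
Primer B (TGTATGCCCCAT) matches the top strand directly at positions 143–154; it anneals to the bottom strand with its 3' end pointing downstream toward position 154.
The 3' ends diverge (primer A extends toward position 1, primer B toward position 158), so the primers never converge on a shared product.

No product — the primers' 3' ends point away from each other.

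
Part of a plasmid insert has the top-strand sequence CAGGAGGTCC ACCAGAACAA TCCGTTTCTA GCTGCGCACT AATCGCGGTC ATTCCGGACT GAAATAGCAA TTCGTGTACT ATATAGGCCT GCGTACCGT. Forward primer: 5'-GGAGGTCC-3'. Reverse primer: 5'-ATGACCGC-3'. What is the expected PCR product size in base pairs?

50 bp

The forward primer matches the template at positions 3–10.
Reverse complement of the reverse primer: GCGGTCAT. This occurs on the top strand at positions 45–52.
Product length = (reverse-primer end) − (forward-primer start) + 1 = 52 − 3 + 1 = 50 bp.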